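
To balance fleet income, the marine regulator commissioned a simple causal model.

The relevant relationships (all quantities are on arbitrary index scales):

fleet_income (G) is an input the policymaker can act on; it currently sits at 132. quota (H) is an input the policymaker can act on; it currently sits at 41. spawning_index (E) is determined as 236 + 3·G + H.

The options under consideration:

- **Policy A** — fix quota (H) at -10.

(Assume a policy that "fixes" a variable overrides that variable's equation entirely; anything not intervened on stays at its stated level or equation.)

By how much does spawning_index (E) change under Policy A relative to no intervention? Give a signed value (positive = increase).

Baseline:
  G = 132
  H = 41
  E = 236 + 3·132 + 41 = 673
Policy A (H := -10):
  G = 132
  H = -10
  E = 236 + 3·132 + (-10) = 622
Change in E: 622 − 673 = -51

-51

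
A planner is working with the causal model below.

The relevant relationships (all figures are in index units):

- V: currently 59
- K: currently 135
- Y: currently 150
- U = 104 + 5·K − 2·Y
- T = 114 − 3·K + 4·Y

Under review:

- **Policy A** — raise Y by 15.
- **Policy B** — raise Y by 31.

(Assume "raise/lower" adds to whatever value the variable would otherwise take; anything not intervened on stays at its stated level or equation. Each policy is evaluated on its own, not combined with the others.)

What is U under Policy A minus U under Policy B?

32

Policy A (Y + 15):
  K = 135
  Y = 150 + 15 = 165
  U = 104 + 5·135 − 2·165 = 449
Policy B (Y + 31):
  K = 135
  Y = 150 + 31 = 181
  U = 104 + 5·135 − 2·181 = 417
U: 449 − 417 = 32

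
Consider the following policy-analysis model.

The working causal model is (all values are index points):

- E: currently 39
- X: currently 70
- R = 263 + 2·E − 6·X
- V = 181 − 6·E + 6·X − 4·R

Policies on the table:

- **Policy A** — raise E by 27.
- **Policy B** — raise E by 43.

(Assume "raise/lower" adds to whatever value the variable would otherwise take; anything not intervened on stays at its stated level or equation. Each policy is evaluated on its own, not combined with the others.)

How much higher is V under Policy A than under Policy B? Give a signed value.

224

Policy A (E + 27):
  E = 39 + 27 = 66
  X = 70
  R = 263 + 2·66 − 6·70 = -25
  V = 181 − 6·66 + 6·70 − 4·(-25) = 305
Policy B (E + 43):
  E = 39 + 43 = 82
  X = 70
  R = 263 + 2·82 − 6·70 = 7
  V = 181 − 6·82 + 6·70 − 4·7 = 81
V: 305 − 81 = 224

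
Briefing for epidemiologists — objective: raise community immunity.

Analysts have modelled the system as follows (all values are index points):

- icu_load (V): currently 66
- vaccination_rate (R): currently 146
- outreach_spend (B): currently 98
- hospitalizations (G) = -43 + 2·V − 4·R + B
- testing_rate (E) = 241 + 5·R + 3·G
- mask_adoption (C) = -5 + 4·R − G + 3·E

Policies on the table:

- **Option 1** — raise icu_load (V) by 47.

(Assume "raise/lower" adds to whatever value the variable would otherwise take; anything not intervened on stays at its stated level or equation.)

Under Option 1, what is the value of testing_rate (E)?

Option 1 (V + 47):
  V = 66 + 47 = 113
  R = 146
  B = 98
  G = -43 + 2·113 − 4·146 + 98 = -303
  E = 241 + 5·146 + 3·(-303) = 62

62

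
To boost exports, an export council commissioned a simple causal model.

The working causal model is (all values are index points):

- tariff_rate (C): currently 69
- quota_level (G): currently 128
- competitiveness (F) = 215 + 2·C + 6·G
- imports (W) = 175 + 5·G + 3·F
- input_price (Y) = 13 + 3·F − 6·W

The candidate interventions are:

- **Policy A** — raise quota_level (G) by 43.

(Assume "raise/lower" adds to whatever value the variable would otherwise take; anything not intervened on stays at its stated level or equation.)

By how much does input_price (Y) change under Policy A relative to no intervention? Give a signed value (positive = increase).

Baseline:
  C = 69
  G = 128
  F = 215 + 2·69 + 6·128 = 1121
  W = 175 + 5·128 + 3·1121 = 4178
  Y = 13 + 3·1121 − 6·4178 = -21692
Policy A (G + 43):
  C = 69
  G = 128 + 43 = 171
  F = 215 + 2·69 + 6·171 = 1379
  W = 175 + 5·171 + 3·1379 = 5167
  Y = 13 + 3·1379 − 6·5167 = -26852
Change in Y: -26852 − (-21692) = -5160

-5160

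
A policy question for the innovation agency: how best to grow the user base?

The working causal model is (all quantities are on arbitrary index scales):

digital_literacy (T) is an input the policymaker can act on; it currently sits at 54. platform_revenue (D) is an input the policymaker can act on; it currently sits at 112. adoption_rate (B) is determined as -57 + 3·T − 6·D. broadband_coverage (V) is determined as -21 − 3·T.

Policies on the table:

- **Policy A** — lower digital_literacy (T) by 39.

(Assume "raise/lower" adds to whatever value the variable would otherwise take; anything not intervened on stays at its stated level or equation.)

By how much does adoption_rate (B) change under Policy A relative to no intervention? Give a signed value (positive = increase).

-117

Baseline:
  T = 54
  D = 112
  B = -57 + 3·54 − 6·112 = -567
Policy A (T − 39):
  T = 54 − 39 = 15
  D = 112
  B = -57 + 3·15 − 6·112 = -684
Change in B: -684 − (-567) = -117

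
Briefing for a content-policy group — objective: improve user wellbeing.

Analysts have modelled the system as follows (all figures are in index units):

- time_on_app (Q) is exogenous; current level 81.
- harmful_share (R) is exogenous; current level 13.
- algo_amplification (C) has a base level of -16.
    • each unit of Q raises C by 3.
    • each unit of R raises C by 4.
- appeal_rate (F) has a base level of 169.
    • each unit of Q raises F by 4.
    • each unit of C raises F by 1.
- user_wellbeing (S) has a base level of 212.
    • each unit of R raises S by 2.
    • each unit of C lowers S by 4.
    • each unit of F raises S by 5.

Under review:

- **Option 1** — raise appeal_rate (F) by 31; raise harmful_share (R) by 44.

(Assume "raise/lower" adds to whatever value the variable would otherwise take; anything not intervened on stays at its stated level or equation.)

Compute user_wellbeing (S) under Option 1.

Option 1 (F + 31, R + 44):
  Q = 81
  R = 13 + 44 = 57
  C = -16 + 3·81 + 4·57 = 455
  F = 169 + 4·81 + 455 (+31 from intervention) = 979
  S = 212 + 2·57 − 4·455 + 5·979 = 3401

3401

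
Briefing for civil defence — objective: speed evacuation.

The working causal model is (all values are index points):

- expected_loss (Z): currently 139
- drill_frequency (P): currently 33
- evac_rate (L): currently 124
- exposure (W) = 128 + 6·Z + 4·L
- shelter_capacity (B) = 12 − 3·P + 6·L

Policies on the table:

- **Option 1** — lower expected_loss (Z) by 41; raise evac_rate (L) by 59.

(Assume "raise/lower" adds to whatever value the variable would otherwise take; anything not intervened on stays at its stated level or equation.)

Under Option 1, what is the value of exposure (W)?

1448

Option 1 (Z − 41, L + 59):
  Z = 139 − 41 = 98
  L = 124 + 59 = 183
  W = 128 + 6·98 + 4·183 = 1448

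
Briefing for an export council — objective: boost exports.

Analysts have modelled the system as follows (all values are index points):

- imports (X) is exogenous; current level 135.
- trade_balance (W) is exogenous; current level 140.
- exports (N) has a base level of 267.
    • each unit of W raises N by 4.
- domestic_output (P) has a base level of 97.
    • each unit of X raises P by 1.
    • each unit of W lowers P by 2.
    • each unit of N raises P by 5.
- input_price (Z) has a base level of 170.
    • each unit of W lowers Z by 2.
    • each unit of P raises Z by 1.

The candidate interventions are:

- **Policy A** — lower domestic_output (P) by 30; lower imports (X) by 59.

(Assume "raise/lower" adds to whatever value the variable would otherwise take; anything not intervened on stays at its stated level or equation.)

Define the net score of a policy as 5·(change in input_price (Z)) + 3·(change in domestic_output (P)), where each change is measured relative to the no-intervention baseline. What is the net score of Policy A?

Baseline:
  X = 135
  W = 140
  N = 267 + 4·140 = 827
  P = 97 + 135 − 2·140 + 5·827 = 4087
  Z = 170 − 2·140 + 4087 = 3977
Policy A (P − 30, X − 59):
  X = 135 − 59 = 76
  W = 140
  N = 267 + 4·140 = 827
  P = 97 + 76 − 2·140 + 5·827 (−30 from intervention) = 3998
  Z = 170 − 2·140 + 3998 = 3888
ΔZ = 3888 − 3977 = -89; ΔP = 3998 − 4087 = -89
Score = 5·(-89) + 3·(-89) = -712

-712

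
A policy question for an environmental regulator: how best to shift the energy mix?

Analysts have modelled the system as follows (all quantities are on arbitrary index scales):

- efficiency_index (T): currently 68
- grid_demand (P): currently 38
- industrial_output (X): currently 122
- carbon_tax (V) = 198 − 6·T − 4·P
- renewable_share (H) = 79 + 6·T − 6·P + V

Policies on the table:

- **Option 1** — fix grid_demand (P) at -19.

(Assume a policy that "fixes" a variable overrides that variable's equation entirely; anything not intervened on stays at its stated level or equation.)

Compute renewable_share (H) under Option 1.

Option 1 (P := -19):
  T = 68
  P = -19
  V = 198 − 6·68 − 4·(-19) = -134
  H = 79 + 6·68 − 6·(-19) + (-134) = 467

467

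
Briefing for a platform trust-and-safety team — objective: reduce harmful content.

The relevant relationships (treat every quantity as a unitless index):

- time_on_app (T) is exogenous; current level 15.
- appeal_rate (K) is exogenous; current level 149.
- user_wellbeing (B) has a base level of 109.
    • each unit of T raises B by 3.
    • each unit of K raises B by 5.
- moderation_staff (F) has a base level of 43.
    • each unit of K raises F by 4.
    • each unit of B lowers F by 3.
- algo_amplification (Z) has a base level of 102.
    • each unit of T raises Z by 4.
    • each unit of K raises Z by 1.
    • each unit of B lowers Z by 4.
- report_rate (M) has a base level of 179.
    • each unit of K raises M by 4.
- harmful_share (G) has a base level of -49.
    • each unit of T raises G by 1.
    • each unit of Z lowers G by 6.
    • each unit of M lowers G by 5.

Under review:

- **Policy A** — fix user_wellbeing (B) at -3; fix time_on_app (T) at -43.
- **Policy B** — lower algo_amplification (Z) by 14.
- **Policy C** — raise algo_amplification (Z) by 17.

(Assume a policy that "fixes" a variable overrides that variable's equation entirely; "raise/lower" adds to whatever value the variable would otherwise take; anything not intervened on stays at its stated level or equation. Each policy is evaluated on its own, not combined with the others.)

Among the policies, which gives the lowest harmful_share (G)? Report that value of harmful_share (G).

-4513

Policy A (B := -3, T := -43):
  T = -43
  K = 149
  B = -3
  Z = 102 + 4·(-43) + 149 − 4·(-3) = 91
  M = 179 + 4·149 = 775
  G = -49 + (-43) − 6·91 − 5·775 = -4513
Policy B (Z − 14):
  T = 15
  K = 149
  B = 109 + 3·15 + 5·149 = 899
  Z = 102 + 4·15 + 149 − 4·899 (−14 from intervention) = -3299
  M = 179 + 4·149 = 775
  G = -49 + 15 − 6·(-3299) − 5·775 = 15885
Policy C (Z + 17):
  T = 15
  K = 149
  B = 109 + 3·15 + 5·149 = 899
  Z = 102 + 4·15 + 149 − 4·899 (+17 from intervention) = -3268
  M = 179 + 4·149 = 775
  G = -49 + 15 − 6·(-3268) − 5·775 = 15699
Comparing — Policy A: G=-4513, Policy B: G=15885, Policy C: G=15699. Lowest is -4513 (Policy A).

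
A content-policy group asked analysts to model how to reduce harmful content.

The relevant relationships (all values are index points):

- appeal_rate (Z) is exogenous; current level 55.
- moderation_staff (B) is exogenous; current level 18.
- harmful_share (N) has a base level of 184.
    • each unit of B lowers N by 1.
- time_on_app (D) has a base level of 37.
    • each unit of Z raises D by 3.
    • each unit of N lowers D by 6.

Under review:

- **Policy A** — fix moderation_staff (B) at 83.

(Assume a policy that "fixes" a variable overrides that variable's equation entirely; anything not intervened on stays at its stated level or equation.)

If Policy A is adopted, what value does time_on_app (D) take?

Policy A (B := 83):
  Z = 55
  B = 83
  N = 184 − 83 = 101
  D = 37 + 3·55 − 6·101 = -404

-404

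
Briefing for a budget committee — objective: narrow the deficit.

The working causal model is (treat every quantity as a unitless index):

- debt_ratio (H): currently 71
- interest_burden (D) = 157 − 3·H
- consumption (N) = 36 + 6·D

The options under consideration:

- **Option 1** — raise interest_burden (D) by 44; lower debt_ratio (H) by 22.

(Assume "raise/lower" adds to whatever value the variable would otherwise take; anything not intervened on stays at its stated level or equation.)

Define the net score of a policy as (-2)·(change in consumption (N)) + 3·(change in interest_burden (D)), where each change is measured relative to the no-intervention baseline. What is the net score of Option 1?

Baseline:
  H = 71
  D = 157 − 3·71 = -56
  N = 36 + 6·(-56) = -300
Option 1 (D + 44, H − 22):
  H = 71 − 22 = 49
  D = 157 − 3·49 (+44 from intervention) = 54
  N = 36 + 6·54 = 360
ΔN = 360 − (-300) = 660; ΔD = 54 − (-56) = 110
Score = (-2)·660 + 3·110 = -990

-990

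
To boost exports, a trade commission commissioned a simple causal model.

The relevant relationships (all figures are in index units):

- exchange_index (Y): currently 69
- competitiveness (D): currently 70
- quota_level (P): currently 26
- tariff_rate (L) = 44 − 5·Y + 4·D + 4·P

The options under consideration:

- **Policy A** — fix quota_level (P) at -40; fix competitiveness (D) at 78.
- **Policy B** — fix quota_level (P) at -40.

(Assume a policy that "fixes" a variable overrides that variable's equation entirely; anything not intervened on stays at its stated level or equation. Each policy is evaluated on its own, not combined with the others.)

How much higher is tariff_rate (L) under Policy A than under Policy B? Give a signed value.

Policy A (P := -40, D := 78):
  Y = 69
  D = 78
  P = -40
  L = 44 − 5·69 + 4·78 + 4·(-40) = -149
Policy B (P := -40):
  Y = 69
  D = 70
  P = -40
  L = 44 − 5·69 + 4·70 + 4·(-40) = -181
L: -149 − (-181) = 32

32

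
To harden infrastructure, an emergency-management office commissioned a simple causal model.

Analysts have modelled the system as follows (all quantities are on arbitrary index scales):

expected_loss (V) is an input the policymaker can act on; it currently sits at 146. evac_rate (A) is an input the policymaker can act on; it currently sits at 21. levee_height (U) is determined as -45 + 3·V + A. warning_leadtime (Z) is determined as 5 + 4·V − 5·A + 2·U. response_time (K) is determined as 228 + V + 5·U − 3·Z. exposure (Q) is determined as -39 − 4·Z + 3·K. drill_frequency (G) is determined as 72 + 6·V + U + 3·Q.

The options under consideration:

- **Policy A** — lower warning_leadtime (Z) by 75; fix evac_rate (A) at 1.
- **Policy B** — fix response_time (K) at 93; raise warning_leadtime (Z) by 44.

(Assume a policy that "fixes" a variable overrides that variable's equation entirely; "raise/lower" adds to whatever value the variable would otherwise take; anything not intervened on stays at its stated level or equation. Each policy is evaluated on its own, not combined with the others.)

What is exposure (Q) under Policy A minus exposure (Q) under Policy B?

-4684

Policy A (Z − 75, A := 1):
  V = 146
  A = 1
  U = -45 + 3·146 + 1 = 394
  Z = 5 + 4·146 − 5·1 + 2·394 (−75 from intervention) = 1297
  K = 228 + 146 + 5·394 − 3·1297 = -1547
  Q = -39 − 4·1297 + 3·(-1547) = -9868
Policy B (K := 93, Z + 44):
  V = 146
  A = 21
  U = -45 + 3·146 + 21 = 414
  Z = 5 + 4·146 − 5·21 + 2·414 (+44 from intervention) = 1356
  K = 93
  Q = -39 − 4·1356 + 3·93 = -5184
Q: -9868 − (-5184) = -4684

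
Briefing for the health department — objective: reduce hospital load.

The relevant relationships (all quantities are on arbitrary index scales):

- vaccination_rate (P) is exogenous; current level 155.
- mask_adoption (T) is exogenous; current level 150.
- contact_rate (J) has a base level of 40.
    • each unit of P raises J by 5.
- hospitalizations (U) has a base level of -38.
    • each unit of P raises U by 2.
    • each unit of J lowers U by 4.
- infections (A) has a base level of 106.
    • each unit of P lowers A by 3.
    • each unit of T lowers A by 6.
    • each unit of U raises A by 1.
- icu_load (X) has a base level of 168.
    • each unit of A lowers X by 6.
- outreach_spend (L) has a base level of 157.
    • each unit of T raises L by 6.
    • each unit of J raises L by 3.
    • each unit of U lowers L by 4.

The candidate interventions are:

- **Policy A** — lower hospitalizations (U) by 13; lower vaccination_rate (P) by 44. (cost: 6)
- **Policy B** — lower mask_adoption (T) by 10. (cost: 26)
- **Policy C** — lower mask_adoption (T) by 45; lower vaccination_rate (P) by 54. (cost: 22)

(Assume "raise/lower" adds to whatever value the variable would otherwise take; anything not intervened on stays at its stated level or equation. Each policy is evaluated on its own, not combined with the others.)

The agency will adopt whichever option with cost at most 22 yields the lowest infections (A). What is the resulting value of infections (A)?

Policy A (U − 13, P − 44):
  P = 155 − 44 = 111
  T = 150
  J = 40 + 5·111 = 595
  U = -38 + 2·111 − 4·595 (−13 from intervention) = -2209
  A = 106 − 3·111 − 6·150 + (-2209) = -3336
Policy C (T − 45, P − 54):
  P = 155 − 54 = 101
  T = 150 − 45 = 105
  J = 40 + 5·101 = 545
  U = -38 + 2·101 − 4·545 = -2016
  A = 106 − 3·101 − 6·105 + (-2016) = -2843
Comparing — Policy A: A=-3336, Policy C: A=-2843. Lowest is -3336 (Policy A).

-3336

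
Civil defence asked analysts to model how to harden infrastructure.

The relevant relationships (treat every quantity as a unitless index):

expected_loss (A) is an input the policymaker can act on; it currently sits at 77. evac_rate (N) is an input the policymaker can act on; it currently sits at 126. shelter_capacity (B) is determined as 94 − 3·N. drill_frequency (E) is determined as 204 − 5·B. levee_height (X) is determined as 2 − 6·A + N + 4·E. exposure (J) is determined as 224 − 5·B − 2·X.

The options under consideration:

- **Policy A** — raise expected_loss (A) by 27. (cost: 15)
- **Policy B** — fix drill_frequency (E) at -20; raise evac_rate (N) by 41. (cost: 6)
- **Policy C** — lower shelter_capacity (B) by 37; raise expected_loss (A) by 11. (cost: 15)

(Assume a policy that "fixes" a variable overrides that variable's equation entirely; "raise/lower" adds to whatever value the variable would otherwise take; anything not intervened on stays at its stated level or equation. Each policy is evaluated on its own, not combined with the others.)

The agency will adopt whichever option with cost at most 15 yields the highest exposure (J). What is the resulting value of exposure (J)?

3005

Policy A (A + 27):
  A = 77 + 27 = 104
  N = 126
  B = 94 − 3·126 = -284
  E = 204 − 5·(-284) = 1624
  X = 2 − 6·104 + 126 + 4·1624 = 6000
  J = 224 − 5·(-284) − 2·6000 = -10356
Policy B (E := -20, N + 41):
  A = 77
  N = 126 + 41 = 167
  B = 94 − 3·167 = -407
  E = -20
  X = 2 − 6·77 + 167 + 4·(-20) = -373
  J = 224 − 5·(-407) − 2·(-373) = 3005
Policy C (B − 37, A + 11):
  A = 77 + 11 = 88
  N = 126
  B = 94 − 3·126 (−37 from intervention) = -321
  E = 204 − 5·(-321) = 1809
  X = 2 − 6·88 + 126 + 4·1809 = 6836
  J = 224 − 5·(-321) − 2·6836 = -11843
Comparing — Policy A: J=-10356, Policy B: J=3005, Policy C: J=-11843. Highest is 3005 (Policy B).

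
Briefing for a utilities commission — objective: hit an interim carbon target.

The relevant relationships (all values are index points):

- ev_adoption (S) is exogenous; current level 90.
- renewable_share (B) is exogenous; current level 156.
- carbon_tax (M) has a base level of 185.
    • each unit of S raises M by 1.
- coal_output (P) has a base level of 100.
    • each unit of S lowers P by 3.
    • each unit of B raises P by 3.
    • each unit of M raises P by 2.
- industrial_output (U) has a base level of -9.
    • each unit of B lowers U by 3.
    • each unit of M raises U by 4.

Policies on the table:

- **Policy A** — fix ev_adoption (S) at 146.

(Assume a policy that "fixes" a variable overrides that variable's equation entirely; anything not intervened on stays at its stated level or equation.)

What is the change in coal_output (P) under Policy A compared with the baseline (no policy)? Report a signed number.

Baseline:
  S = 90
  B = 156
  M = 185 + 90 = 275
  P = 100 − 3·90 + 3·156 + 2·275 = 848
Policy A (S := 146):
  S = 146
  B = 156
  M = 185 + 146 = 331
  P = 100 − 3·146 + 3·156 + 2·331 = 792
Change in P: 792 − 848 = -56

-56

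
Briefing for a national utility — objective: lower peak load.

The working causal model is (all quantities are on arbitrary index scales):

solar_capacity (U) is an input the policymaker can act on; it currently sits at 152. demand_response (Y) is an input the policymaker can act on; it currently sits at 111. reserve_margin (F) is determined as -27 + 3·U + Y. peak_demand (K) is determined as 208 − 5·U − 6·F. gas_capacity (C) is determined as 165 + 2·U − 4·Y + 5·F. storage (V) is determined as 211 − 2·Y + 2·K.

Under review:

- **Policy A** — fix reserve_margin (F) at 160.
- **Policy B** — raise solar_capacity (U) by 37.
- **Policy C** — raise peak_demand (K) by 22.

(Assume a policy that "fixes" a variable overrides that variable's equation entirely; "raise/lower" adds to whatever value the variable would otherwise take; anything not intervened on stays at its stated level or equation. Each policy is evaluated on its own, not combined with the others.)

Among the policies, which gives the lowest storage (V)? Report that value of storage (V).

Policy A (F := 160):
  U = 152
  Y = 111
  F = 160
  K = 208 − 5·152 − 6·160 = -1512
  V = 211 − 2·111 + 2·(-1512) = -3035
Policy B (U + 37):
  U = 152 + 37 = 189
  Y = 111
  F = -27 + 3·189 + 111 = 651
  K = 208 − 5·189 − 6·651 = -4643
  V = 211 − 2·111 + 2·(-4643) = -9297
Policy C (K + 22):
  U = 152
  Y = 111
  F = -27 + 3·152 + 111 = 540
  K = 208 − 5·152 − 6·540 (+22 from intervention) = -3770
  V = 211 − 2·111 + 2·(-3770) = -7551
Comparing — Policy A: V=-3035, Policy B: V=-9297, Policy C: V=-7551. Lowest is -9297 (Policy B).

-9297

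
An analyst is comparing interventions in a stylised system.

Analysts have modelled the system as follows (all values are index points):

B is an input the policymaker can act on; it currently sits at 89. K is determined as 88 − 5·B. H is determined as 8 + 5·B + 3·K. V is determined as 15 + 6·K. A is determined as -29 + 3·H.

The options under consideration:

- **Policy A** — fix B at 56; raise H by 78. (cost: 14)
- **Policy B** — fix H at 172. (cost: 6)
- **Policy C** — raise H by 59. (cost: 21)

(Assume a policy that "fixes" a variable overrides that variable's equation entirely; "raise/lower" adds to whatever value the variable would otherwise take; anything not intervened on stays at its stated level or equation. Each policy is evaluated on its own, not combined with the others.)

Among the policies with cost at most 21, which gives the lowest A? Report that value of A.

-1706

Policy A (B := 56, H + 78):
  B = 56
  K = 88 − 5·56 = -192
  H = 8 + 5·56 + 3·(-192) (+78 from intervention) = -210
  A = -29 + 3·(-210) = -659
Policy B (H := 172):
  B = 89
  K = 88 − 5·89 = -357
  H = 172
  A = -29 + 3·172 = 487
Policy C (H + 59):
  B = 89
  K = 88 − 5·89 = -357
  H = 8 + 5·89 + 3·(-357) (+59 from intervention) = -559
  A = -29 + 3·(-559) = -1706
Comparing — Policy A: A=-659, Policy B: A=487, Policy C: A=-1706. Lowest is -1706 (Policy C).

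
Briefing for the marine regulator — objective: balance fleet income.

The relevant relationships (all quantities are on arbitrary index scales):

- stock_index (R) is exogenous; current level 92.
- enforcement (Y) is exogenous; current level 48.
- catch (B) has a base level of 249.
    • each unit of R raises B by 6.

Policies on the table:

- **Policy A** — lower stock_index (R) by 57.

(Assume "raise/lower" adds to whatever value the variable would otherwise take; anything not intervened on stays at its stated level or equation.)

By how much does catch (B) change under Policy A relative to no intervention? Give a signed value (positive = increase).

Baseline:
  R = 92
  B = 249 + 6·92 = 801
Policy A (R − 57):
  R = 92 − 57 = 35
  B = 249 + 6·35 = 459
Change in B: 459 − 801 = -342

-342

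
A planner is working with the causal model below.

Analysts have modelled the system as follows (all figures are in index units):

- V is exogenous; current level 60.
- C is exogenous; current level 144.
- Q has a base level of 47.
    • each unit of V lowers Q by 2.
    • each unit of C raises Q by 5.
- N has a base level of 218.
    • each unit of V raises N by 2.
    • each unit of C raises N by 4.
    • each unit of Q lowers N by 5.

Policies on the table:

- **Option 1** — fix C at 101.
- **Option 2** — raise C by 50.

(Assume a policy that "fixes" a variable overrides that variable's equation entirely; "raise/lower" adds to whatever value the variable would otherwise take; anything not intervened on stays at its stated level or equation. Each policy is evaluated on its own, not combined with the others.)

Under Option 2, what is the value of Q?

897

Option 2 (C + 50):
  V = 60
  C = 144 + 50 = 194
  Q = 47 − 2·60 + 5·194 = 897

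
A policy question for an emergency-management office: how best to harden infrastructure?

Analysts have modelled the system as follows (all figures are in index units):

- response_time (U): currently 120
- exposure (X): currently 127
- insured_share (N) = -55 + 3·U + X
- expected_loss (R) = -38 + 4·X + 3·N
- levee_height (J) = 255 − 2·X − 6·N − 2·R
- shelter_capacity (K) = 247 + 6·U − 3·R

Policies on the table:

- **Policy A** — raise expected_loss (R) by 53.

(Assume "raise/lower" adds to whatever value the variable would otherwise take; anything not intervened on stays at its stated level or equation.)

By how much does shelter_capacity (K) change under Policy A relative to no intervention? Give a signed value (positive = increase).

Baseline:
  U = 120
  X = 127
  N = -55 + 3·120 + 127 = 432
  R = -38 + 4·127 + 3·432 = 1766
  K = 247 + 6·120 − 3·1766 = -4331
Policy A (R + 53):
  U = 120
  X = 127
  N = -55 + 3·120 + 127 = 432
  R = -38 + 4·127 + 3·432 (+53 from intervention) = 1819
  K = 247 + 6·120 − 3·1819 = -4490
Change in K: -4490 − (-4331) = -159

-159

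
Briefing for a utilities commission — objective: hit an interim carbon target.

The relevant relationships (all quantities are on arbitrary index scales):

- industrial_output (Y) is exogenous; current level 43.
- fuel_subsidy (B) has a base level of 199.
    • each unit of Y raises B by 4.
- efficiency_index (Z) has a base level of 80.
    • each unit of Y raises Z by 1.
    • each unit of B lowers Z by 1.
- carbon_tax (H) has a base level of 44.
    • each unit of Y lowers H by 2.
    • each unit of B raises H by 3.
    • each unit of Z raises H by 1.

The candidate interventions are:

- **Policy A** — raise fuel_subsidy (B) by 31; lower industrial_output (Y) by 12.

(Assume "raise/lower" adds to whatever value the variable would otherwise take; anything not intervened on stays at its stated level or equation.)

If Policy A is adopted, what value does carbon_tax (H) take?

Policy A (B + 31, Y − 12):
  Y = 43 − 12 = 31
  B = 199 + 4·31 (+31 from intervention) = 354
  Z = 80 + 31 − 354 = -243
  H = 44 − 2·31 + 3·354 + (-243) = 801

801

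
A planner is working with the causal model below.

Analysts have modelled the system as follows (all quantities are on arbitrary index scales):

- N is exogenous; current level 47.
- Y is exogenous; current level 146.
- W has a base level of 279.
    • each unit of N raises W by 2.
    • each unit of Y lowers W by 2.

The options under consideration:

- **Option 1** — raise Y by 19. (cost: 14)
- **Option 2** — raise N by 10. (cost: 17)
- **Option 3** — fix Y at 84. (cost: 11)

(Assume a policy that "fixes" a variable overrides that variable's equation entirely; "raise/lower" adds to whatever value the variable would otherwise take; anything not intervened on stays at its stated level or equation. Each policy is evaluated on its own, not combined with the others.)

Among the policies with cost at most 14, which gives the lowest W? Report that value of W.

43

Option 1 (Y + 19):
  N = 47
  Y = 146 + 19 = 165
  W = 279 + 2·47 − 2·165 = 43
Option 3 (Y := 84):
  N = 47
  Y = 84
  W = 279 + 2·47 − 2·84 = 205
Comparing — Option 1: W=43, Option 3: W=205. Lowest is 43 (Option 1).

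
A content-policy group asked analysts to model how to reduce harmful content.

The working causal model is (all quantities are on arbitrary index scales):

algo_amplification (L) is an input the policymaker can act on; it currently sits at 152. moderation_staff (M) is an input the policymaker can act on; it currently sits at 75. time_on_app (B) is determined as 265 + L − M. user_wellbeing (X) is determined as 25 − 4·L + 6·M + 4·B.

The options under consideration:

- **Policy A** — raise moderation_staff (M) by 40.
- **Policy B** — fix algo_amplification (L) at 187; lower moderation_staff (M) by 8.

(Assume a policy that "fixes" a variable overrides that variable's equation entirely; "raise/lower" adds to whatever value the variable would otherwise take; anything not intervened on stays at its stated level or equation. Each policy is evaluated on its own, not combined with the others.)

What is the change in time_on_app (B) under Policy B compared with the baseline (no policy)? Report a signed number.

43

Baseline:
  L = 152
  M = 75
  B = 265 + 152 − 75 = 342
Policy B (L := 187, M − 8):
  L = 187
  M = 75 − 8 = 67
  B = 265 + 187 − 67 = 385
Change in B: 385 − 342 = 43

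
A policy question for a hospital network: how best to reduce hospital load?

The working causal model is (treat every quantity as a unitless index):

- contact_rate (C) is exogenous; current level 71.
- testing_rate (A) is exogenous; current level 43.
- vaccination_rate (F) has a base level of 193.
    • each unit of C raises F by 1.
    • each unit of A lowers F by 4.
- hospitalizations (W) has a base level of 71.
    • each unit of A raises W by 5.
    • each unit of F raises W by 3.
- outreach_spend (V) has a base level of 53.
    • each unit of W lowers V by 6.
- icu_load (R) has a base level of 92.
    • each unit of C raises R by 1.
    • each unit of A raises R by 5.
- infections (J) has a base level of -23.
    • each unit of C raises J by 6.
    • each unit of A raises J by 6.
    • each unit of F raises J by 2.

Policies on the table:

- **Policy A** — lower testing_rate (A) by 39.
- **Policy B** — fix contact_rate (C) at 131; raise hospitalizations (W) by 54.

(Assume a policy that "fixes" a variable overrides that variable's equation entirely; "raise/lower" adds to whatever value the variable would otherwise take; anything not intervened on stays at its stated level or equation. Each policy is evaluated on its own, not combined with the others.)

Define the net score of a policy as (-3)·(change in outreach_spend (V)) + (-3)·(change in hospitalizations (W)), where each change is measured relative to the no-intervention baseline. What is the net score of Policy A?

Baseline:
  C = 71
  A = 43
  F = 193 + 71 − 4·43 = 92
  W = 71 + 5·43 + 3·92 = 562
  V = 53 − 6·562 = -3319
Policy A (A − 39):
  C = 71
  A = 43 − 39 = 4
  F = 193 + 71 − 4·4 = 248
  W = 71 + 5·4 + 3·248 = 835
  V = 53 − 6·835 = -4957
ΔV = -4957 − (-3319) = -1638; ΔW = 835 − 562 = 273
Score = (-3)·(-1638) + (-3)·273 = 4095

4095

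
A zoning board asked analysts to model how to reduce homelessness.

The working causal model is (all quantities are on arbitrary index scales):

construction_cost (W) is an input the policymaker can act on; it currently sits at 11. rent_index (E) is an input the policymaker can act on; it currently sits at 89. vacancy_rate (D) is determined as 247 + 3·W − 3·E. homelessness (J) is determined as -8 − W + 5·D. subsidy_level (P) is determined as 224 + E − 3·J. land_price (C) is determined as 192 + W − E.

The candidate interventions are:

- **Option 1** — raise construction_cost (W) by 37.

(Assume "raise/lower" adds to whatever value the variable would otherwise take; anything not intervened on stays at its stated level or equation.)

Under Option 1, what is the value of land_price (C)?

151

Option 1 (W + 37):
  W = 11 + 37 = 48
  E = 89
  C = 192 + 48 − 89 = 151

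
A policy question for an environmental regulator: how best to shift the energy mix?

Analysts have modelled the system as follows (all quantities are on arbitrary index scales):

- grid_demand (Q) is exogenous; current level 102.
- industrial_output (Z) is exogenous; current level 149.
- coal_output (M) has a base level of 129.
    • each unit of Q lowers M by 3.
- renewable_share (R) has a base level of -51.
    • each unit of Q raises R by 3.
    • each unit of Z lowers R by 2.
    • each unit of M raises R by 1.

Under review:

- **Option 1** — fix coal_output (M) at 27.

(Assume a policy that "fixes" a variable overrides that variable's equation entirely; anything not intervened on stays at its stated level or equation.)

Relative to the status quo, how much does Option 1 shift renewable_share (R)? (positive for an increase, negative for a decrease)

Baseline:
  Q = 102
  Z = 149
  M = 129 − 3·102 = -177
  R = -51 + 3·102 − 2·149 + (-177) = -220
Option 1 (M := 27):
  Q = 102
  Z = 149
  M = 27
  R = -51 + 3·102 − 2·149 + 27 = -16
Change in R: -16 − (-220) = 204

204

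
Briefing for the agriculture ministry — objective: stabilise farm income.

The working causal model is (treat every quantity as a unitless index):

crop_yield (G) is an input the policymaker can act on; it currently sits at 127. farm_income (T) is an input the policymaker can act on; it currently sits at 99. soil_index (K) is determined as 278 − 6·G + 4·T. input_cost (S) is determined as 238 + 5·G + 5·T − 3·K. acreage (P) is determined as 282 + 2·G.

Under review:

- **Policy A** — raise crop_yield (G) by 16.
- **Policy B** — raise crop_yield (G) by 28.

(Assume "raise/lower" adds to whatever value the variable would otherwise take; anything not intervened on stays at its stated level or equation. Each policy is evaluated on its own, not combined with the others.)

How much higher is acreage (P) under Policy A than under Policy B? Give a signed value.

-24

Policy A (G + 16):
  G = 127 + 16 = 143
  P = 282 + 2·143 = 568
Policy B (G + 28):
  G = 127 + 28 = 155
  P = 282 + 2·155 = 592
P: 568 − 592 = -24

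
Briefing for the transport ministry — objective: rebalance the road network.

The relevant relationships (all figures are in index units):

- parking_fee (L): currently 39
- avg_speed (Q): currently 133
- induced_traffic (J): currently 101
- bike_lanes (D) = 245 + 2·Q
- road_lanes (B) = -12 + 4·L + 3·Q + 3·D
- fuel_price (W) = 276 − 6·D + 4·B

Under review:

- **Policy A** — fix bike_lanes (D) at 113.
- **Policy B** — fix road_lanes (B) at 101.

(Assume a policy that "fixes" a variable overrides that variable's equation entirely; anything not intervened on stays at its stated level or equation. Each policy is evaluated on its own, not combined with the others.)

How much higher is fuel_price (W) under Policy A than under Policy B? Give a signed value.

Policy A (D := 113):
  L = 39
  Q = 133
  D = 113
  B = -12 + 4·39 + 3·133 + 3·113 = 882
  W = 276 − 6·113 + 4·882 = 3126
Policy B (B := 101):
  L = 39
  Q = 133
  D = 245 + 2·133 = 511
  B = 101
  W = 276 − 6·511 + 4·101 = -2386
W: 3126 − (-2386) = 5512

5512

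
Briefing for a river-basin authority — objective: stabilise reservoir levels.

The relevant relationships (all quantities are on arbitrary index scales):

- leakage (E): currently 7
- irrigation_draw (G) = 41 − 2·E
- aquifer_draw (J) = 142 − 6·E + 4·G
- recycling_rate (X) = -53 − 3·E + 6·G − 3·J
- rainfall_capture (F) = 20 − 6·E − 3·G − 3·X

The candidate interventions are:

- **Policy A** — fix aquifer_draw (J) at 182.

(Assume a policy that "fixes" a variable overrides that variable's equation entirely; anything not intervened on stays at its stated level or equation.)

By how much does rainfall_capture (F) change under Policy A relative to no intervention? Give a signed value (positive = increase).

Baseline:
  E = 7
  G = 41 − 2·7 = 27
  J = 142 − 6·7 + 4·27 = 208
  X = -53 − 3·7 + 6·27 − 3·208 = -536
  F = 20 − 6·7 − 3·27 − 3·(-536) = 1505
Policy A (J := 182):
  E = 7
  G = 41 − 2·7 = 27
  J = 182
  X = -53 − 3·7 + 6·27 − 3·182 = -458
  F = 20 − 6·7 − 3·27 − 3·(-458) = 1271
Change in F: 1271 − 1505 = -234

-234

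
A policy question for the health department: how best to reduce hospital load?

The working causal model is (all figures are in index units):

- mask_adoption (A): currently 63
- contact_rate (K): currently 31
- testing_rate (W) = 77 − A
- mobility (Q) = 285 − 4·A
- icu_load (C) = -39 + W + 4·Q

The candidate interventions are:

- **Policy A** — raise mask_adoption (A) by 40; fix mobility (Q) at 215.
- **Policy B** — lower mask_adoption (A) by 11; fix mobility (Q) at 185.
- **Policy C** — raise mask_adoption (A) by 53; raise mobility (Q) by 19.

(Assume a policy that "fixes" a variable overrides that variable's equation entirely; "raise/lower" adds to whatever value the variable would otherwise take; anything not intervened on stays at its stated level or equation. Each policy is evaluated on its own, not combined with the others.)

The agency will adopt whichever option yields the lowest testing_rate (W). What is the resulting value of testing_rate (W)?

Policy A (A + 40, Q := 215):
  A = 63 + 40 = 103
  W = 77 − 103 = -26
Policy B (A − 11, Q := 185):
  A = 63 − 11 = 52
  W = 77 − 52 = 25
Policy C (A + 53, Q + 19):
  A = 63 + 53 = 116
  W = 77 − 116 = -39
Comparing — Policy A: W=-26, Policy B: W=25, Policy C: W=-39. Lowest is -39 (Policy C).

-39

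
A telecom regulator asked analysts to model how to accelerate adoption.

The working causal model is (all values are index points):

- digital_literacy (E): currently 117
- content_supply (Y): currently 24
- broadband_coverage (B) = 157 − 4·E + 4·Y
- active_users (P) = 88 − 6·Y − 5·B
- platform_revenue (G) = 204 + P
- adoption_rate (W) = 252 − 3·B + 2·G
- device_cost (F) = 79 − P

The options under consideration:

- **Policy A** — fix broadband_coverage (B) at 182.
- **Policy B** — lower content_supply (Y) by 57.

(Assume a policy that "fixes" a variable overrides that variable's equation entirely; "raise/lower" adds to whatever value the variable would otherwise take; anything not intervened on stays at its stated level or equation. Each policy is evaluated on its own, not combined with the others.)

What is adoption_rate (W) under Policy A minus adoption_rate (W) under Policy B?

Policy A (B := 182):
  E = 117
  Y = 24
  B = 182
  P = 88 − 6·24 − 5·182 = -966
  G = 204 + (-966) = -762
  W = 252 − 3·182 + 2·(-762) = -1818
Policy B (Y − 57):
  E = 117
  Y = 24 − 57 = -33
  B = 157 − 4·117 + 4·(-33) = -443
  P = 88 − 6·(-33) − 5·(-443) = 2501
  G = 204 + 2501 = 2705
  W = 252 − 3·(-443) + 2·2705 = 6991
W: -1818 − 6991 = -8809

-8809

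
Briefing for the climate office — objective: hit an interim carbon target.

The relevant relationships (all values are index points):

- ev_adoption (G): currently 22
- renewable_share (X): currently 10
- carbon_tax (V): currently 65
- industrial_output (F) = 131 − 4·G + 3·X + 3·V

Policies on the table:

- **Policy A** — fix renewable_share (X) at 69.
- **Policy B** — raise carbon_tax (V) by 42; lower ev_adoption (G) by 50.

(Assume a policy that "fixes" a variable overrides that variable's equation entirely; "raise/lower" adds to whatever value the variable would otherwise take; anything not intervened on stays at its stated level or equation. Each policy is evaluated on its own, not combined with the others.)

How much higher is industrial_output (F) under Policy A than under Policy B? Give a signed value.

-149

Policy A (X := 69):
  G = 22
  X = 69
  V = 65
  F = 131 − 4·22 + 3·69 + 3·65 = 445
Policy B (V + 42, G − 50):
  G = 22 − 50 = -28
  X = 10
  V = 65 + 42 = 107
  F = 131 − 4·(-28) + 3·10 + 3·107 = 594
F: 445 − 594 = -149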